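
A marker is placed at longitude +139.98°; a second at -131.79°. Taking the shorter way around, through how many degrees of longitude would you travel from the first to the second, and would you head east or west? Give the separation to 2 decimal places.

Raw difference: -131.79 − 139.98 = -271.77°.
Normalise into (−180°, 180°]: -271.77° + 360° = 88.23°.
Positive ⇒ the second point lies to the east; separation 88.23°.

88.23° east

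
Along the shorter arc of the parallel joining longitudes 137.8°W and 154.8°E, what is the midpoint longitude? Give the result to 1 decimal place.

Signed shortest Δλ from -137.8° to +154.8° is -67.4°.
Midpoint longitude = -137.8° + (-67.4°)/2 = -137.8° − 33.7° = -171.5°.
(The naïve average (-137.8 + +154.8)/2 = 8.5° is on the wrong side of the globe.)

171.5°W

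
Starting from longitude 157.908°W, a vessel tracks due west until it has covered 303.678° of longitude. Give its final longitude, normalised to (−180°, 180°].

Start at -157.908°; shift −303.678° → -461.586°.
-461.586° lies outside (−180°, 180°]; add 360° → -101.586°.

101.586°W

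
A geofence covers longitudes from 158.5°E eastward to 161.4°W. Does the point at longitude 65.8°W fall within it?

No

Band width going east from +158.5° to -161.4°: ((-161.4 − 158.5) mod 360) = 40.1°.
Offset of -65.8° east of the west edge: ((-65.8 − 158.5) mod 360) = 135.7°.
135.7° > 40.1° ⇒ outside.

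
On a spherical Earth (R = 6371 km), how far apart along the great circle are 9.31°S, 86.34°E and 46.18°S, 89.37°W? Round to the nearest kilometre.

Δλ = -89.37 − 86.34 = -175.71°.
Δφ = -46.18 − -9.31 = -36.87°.
a = sin²(Δφ/2) + cos φ₁ · cos φ₂ · sin²(Δλ/2) = 0.782318.
c = 2·atan2(√a, √(1−a)) = 2.17079 rad → d = 6371·c ≈ 13830.09 km.

13830 km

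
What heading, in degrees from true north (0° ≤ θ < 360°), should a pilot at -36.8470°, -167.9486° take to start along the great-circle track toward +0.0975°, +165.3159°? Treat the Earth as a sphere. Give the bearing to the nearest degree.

Δλ = 165.3159 − -167.9486 = 333.2645°; wrapped into (−180°, 180°]: -26.7355°.
θ = atan2( sin Δλ · cos φ₂ , cos φ₁ · sin φ₂ − sin φ₁ · cos φ₂ · cos Δλ )
  = atan2(-0.44987, 0.53693) = -39.958° → normalised to [0°, 360°): 320.042°.

320°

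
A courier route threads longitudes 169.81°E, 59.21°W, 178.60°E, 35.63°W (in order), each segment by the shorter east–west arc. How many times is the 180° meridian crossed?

3

Leg 1: +169.81° → -59.21°, shortest Δλ = 130.98° (east) — crosses 180°.
Leg 2: -59.21° → +178.60°, shortest Δλ = -122.19° (west) — crosses 180°.
Leg 3: +178.60° → -35.63°, shortest Δλ = 145.77° (east) — crosses 180°.
Total crossings: 3.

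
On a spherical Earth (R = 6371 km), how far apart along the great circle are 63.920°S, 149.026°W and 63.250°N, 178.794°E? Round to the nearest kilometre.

14387 km

Δλ = 178.794 − -149.026 = 327.820°; wrapped into (−180°, 180°]: -32.180°.
Δφ = 63.250 − -63.920 = 127.170°.
a = sin²(Δφ/2) + cos φ₁ · cos φ₂ · sin²(Δλ/2) = 0.817290.
c = 2·atan2(√a, √(1−a)) = 2.25826 rad → d = 6371·c ≈ 14387.38 km.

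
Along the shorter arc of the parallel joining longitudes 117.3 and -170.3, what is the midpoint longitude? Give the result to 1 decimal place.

Signed shortest Δλ from +117.3° to -170.3° is +72.4°.
Midpoint longitude = +117.3° + (+72.4°)/2 = +117.3° + 36.2° = +153.5°.
(The naïve average (+117.3 + -170.3)/2 = -26.5° is on the wrong side of the globe.)

+153.5°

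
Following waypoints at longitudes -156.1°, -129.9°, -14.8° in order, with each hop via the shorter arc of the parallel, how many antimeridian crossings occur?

0

Leg 1: -156.1° → -129.9°, shortest Δλ = 26.2° (east) — does not cross 180°.
Leg 2: -129.9° → -14.8°, shortest Δλ = 115.1° (east) — does not cross 180°.
Total crossings: 0.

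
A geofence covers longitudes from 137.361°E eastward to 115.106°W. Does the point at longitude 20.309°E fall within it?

No

Band width going east from +137.361° to -115.106°: ((-115.106 − 137.361) mod 360) = 107.533°.
Offset of +20.309° east of the west edge: ((20.309 − 137.361) mod 360) = 242.948°.
242.948° > 107.533° ⇒ outside.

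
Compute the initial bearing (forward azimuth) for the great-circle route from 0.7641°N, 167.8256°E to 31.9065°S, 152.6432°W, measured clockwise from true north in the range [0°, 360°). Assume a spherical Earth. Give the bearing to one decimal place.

Δλ = -152.6432 − 167.8256 = -320.4688°; wrapped into (−180°, 180°]: 39.5312°.
θ = atan2( sin Δλ · cos φ₂ , cos φ₁ · sin φ₂ − sin φ₁ · cos φ₂ · cos Δλ )
  = atan2(0.54033, -0.53722) = 134.835° → normalised to [0°, 360°): 134.835°.

134.8°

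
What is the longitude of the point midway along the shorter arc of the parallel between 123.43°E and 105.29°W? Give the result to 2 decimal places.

170.93°W

Signed shortest Δλ from +123.43° to -105.29° is +131.28°.
Midpoint longitude = +123.43° + (+131.28°)/2 = +123.43° + 65.64° = +189.07°.
Normalise into (−180°, 180°]: -170.93°.
(The naïve average (+123.43 + -105.29)/2 = 9.07° is on the wrong side of the globe.)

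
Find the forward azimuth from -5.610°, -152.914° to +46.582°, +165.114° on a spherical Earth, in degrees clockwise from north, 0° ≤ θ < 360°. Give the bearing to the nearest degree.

Δλ = 165.114 − -152.914 = 318.028°; wrapped into (−180°, 180°]: -41.972°.
θ = atan2( sin Δλ · cos φ₂ , cos φ₁ · sin φ₂ − sin φ₁ · cos φ₂ · cos Δλ )
  = atan2(-0.45965, 0.77283) = -30.743° → normalised to [0°, 360°): 329.257°.

329°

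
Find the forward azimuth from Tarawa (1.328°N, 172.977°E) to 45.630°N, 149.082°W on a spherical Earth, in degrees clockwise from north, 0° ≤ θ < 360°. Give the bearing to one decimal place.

Δλ = -149.082 − 172.977 = -322.059°; wrapped into (−180°, 180°]: 37.941°.
θ = atan2( sin Δλ · cos φ₂ , cos φ₁ · sin φ₂ − sin φ₁ · cos φ₂ · cos Δλ )
  = atan2(0.42996, 0.70187) = 31.491° → normalised to [0°, 360°): 31.491°.

31.5°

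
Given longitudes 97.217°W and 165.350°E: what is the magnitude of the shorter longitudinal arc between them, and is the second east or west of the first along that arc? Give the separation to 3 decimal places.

Raw difference: 165.350 − -97.217 = 262.567°.
Normalise into (−180°, 180°]: 262.567° − 360° = -97.433°.
Negative ⇒ the second point lies to the west; separation 97.433°.

97.433° west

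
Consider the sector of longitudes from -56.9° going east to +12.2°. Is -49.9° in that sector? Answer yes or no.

Band width going east from -56.9° to +12.2°: ((12.2 − -56.9) mod 360) = 69.1°.
Offset of -49.9° east of the west edge: ((-49.9 − -56.9) mod 360) = 7.0°.
7.0° ≤ 69.1° ⇒ inside.

Yes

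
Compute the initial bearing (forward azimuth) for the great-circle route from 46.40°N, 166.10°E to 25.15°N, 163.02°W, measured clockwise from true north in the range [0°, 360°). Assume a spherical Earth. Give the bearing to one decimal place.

120.1°

Δλ = -163.02 − 166.10 = -329.12°; wrapped into (−180°, 180°]: 30.88°.
θ = atan2( sin Δλ · cos φ₂ , cos φ₁ · sin φ₂ − sin φ₁ · cos φ₂ · cos Δλ )
  = atan2(0.46459, -0.26951) = 120.119° → normalised to [0°, 360°): 120.119°.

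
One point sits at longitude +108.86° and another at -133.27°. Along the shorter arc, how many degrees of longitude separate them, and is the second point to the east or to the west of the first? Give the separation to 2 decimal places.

Raw difference: -133.27 − 108.86 = -242.13°.
Normalise into (−180°, 180°]: -242.13° + 360° = 117.87°.
Positive ⇒ the second point lies to the east; separation 117.87°.

117.87° east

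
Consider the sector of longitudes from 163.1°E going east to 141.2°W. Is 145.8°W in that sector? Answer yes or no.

Band width going east from +163.1° to -141.2°: ((-141.2 − 163.1) mod 360) = 55.7°.
Offset of -145.8° east of the west edge: ((-145.8 − 163.1) mod 360) = 51.1°.
51.1° ≤ 55.7° ⇒ inside.

Yes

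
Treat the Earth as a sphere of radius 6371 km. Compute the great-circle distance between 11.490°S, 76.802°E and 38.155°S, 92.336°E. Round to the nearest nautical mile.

1805 nmi

Δλ = 92.336 − 76.802 = 15.534°.
Δφ = -38.155 − -11.490 = -26.665°.
a = sin²(Δφ/2) + cos φ₁ · cos φ₂ · sin²(Δλ/2) = 0.067251.
c = 2·atan2(√a, √(1−a)) = 0.52465 rad → d = 6371·c ≈ 3342.57 km ≈ 1804.84 nmi.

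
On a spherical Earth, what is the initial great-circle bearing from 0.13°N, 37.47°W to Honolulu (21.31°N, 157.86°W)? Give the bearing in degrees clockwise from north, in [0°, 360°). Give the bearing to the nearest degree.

294°

Δλ = -157.86 − -37.47 = -120.39°.
θ = atan2( sin Δλ · cos φ₂ , cos φ₁ · sin φ₂ − sin φ₁ · cos φ₂ · cos Δλ )
  = atan2(-0.80362, 0.36448) = -65.603° → normalised to [0°, 360°): 294.397°.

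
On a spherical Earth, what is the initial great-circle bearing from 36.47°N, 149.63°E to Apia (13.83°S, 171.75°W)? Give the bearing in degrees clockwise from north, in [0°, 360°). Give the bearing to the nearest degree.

Δλ = -171.75 − 149.63 = -321.38°; wrapped into (−180°, 180°]: 38.62°.
θ = atan2( sin Δλ · cos φ₂ , cos φ₁ · sin φ₂ − sin φ₁ · cos φ₂ · cos Δλ )
  = atan2(0.60606, -0.64317) = 136.702° → normalised to [0°, 360°): 136.702°.

137°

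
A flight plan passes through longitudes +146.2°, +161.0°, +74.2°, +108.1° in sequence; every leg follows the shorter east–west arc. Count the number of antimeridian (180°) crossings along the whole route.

Leg 1: +146.2° → +161.0°, shortest Δλ = 14.8° (east) — does not cross 180°.
Leg 2: +161.0° → +74.2°, shortest Δλ = -86.8° (west) — does not cross 180°.
Leg 3: +74.2° → +108.1°, shortest Δλ = 33.9° (east) — does not cross 180°.
Total crossings: 0.

0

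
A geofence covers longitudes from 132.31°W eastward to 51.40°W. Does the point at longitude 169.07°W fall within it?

No

Band width going east from -132.31° to -51.40°: ((-51.40 − -132.31) mod 360) = 80.91°.
Offset of -169.07° east of the west edge: ((-169.07 − -132.31) mod 360) = 323.24°.
323.24° > 80.91° ⇒ outside.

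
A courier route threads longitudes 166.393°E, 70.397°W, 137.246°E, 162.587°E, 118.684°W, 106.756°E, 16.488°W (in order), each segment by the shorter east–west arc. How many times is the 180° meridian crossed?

Leg 1: +166.393° → -70.397°, shortest Δλ = 123.21° (east) — crosses 180°.
Leg 2: -70.397° → +137.246°, shortest Δλ = -152.357° (west) — crosses 180°.
Leg 3: +137.246° → +162.587°, shortest Δλ = 25.341° (east) — does not cross 180°.
Leg 4: +162.587° → -118.684°, shortest Δλ = 78.729° (east) — crosses 180°.
Leg 5: -118.684° → +106.756°, shortest Δλ = -134.56° (west) — crosses 180°.
Leg 6: +106.756° → -16.488°, shortest Δλ = -123.244° (west) — does not cross 180°.
Total crossings: 4.

4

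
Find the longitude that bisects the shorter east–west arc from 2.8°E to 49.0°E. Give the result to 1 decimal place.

Signed shortest Δλ from +2.8° to +49.0° is +46.2°.
Midpoint longitude = +2.8° + (+46.2°)/2 = +2.8° + 23.1° = +25.9°.

25.9°E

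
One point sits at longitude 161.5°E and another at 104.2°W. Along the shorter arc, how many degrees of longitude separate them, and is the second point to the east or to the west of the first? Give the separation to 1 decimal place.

94.3° east

Raw difference: -104.2 − 161.5 = -265.7°.
Normalise into (−180°, 180°]: -265.7° + 360° = 94.3°.
Positive ⇒ the second point lies to the east; separation 94.3°.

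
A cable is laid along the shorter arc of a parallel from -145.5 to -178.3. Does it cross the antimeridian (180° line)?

Signed shortest Δλ = ((-178.3 − -145.5 + 180) mod 360) − 180 = -32.8°.
Going west by 32.8° from -145.5° reaches -178.3° without touching 180°.

No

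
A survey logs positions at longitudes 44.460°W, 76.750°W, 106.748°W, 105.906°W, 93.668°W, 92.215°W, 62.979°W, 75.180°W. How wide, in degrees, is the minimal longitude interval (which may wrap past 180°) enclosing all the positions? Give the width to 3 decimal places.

62.288°

Sort the longitudes: -106.748°, -105.906°, -93.668°, -92.215°, -76.750°, -75.180°, -62.979°, -44.460°.
Eastward gaps between consecutive values (wrapping around): 0.842°, 12.238°, 1.453°, 15.465°, 1.570°, 12.201°, 18.519°, 297.712°.
Largest gap = 297.712° ⇒ minimal covering band is its complement: 360° − 297.712° = 62.288°.
Band runs from -106.748° eastward to -44.460°.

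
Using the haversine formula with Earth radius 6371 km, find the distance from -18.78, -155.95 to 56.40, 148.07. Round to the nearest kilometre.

9848 km

Δλ = 148.07 − -155.95 = 304.02°; wrapped into (−180°, 180°]: -55.98°.
Δφ = 56.40 − -18.78 = 75.18°.
a = sin²(Δφ/2) + cos φ₁ · cos φ₂ · sin²(Δλ/2) = 0.487509.
c = 2·atan2(√a, √(1−a)) = 1.54581 rad → d = 6371·c ≈ 9848.36 km.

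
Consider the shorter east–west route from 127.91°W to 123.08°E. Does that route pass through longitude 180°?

Naïve |123.08 − -127.91| = 250.99° > 180°, so the shorter arc goes the other way round — across 180°.
Signed shortest Δλ = ((123.08 − -127.91 + 180) mod 360) − 180 = -109.01°.
Going west by 109.01° from -127.91° passes through 180° before reaching +123.08°.

Yes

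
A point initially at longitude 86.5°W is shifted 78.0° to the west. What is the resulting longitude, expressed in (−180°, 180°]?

Start at -86.5°; shift −78.0° → -164.5°.
-164.5° already lies in (−180°, 180°].

164.5°W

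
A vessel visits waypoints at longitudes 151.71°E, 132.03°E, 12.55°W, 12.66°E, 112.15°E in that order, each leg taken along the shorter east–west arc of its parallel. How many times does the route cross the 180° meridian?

0

Leg 1: +151.71° → +132.03°, shortest Δλ = -19.68° (west) — does not cross 180°.
Leg 2: +132.03° → -12.55°, shortest Δλ = -144.58° (west) — does not cross 180°.
Leg 3: -12.55° → +12.66°, shortest Δλ = 25.21° (east) — does not cross 180°.
Leg 4: +12.66° → +112.15°, shortest Δλ = 99.49° (east) — does not cross 180°.
Total crossings: 0.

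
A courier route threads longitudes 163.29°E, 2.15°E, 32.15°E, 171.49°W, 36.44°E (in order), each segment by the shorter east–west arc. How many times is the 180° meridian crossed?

Leg 1: +163.29° → +2.15°, shortest Δλ = -161.14° (west) — does not cross 180°.
Leg 2: +2.15° → +32.15°, shortest Δλ = 30.0° (east) — does not cross 180°.
Leg 3: +32.15° → -171.49°, shortest Δλ = 156.36° (east) — crosses 180°.
Leg 4: -171.49° → +36.44°, shortest Δλ = -152.07° (west) — crosses 180°.
Total crossings: 2.

2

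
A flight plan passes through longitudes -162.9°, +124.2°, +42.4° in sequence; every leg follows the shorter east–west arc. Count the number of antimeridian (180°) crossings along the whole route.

1

Leg 1: -162.9° → +124.2°, shortest Δλ = -72.9° (west) — crosses 180°.
Leg 2: +124.2° → +42.4°, shortest Δλ = -81.8° (west) — does not cross 180°.
Total crossings: 1.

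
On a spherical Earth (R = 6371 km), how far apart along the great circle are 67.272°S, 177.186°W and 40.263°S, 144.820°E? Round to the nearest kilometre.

Δλ = 144.820 − -177.186 = 322.006°; wrapped into (−180°, 180°]: -37.994°.
Δφ = -40.263 − -67.272 = 27.009°.
a = sin²(Δφ/2) + cos φ₁ · cos φ₂ · sin²(Δλ/2) = 0.085773.
c = 2·atan2(√a, √(1−a)) = 0.59445 rad → d = 6371·c ≈ 3787.26 km.

3787 km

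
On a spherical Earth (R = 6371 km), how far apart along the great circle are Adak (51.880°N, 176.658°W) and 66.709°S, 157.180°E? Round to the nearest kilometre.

Δλ = 157.180 − -176.658 = 333.838°; wrapped into (−180°, 180°]: -26.162°.
Δφ = -66.709 − 51.880 = -118.589°.
a = sin²(Δφ/2) + cos φ₁ · cos φ₂ · sin²(Δλ/2) = 0.751765.
c = 2·atan2(√a, √(1−a)) = 2.09848 rad → d = 6371·c ≈ 13369.39 km.

13369 km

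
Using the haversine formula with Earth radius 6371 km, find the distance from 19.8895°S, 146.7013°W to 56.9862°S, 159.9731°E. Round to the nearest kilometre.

5977 km

Δλ = 159.9731 − -146.7013 = 306.6744°; wrapped into (−180°, 180°]: -53.3256°.
Δφ = -56.9862 − -19.8895 = -37.0967°.
a = sin²(Δφ/2) + cos φ₁ · cos φ₂ · sin²(Δλ/2) = 0.204359.
c = 2·atan2(√a, √(1−a)) = 0.93815 rad → d = 6371·c ≈ 5976.95 km.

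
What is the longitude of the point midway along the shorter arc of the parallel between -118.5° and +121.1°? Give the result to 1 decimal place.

-178.7°

Signed shortest Δλ from -118.5° to +121.1° is -120.4°.
Midpoint longitude = -118.5° + (-120.4°)/2 = -118.5° − 60.2° = -178.7°.
(The naïve average (-118.5 + +121.1)/2 = 1.3° is on the wrong side of the globe.)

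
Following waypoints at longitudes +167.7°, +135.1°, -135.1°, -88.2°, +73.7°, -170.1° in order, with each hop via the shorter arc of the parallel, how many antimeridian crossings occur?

2

Leg 1: +167.7° → +135.1°, shortest Δλ = -32.6° (west) — does not cross 180°.
Leg 2: +135.1° → -135.1°, shortest Δλ = 89.8° (east) — crosses 180°.
Leg 3: -135.1° → -88.2°, shortest Δλ = 46.9° (east) — does not cross 180°.
Leg 4: -88.2° → +73.7°, shortest Δλ = 161.9° (east) — does not cross 180°.
Leg 5: +73.7° → -170.1°, shortest Δλ = 116.2° (east) — crosses 180°.
Total crossings: 2.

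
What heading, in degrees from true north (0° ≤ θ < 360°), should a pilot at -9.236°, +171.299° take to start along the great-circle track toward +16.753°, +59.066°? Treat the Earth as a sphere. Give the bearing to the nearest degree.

Δλ = 59.066 − 171.299 = -112.233°.
θ = atan2( sin Δλ · cos φ₂ , cos φ₁ · sin φ₂ − sin φ₁ · cos φ₂ · cos Δλ )
  = atan2(-0.88636, 0.22636) = -75.674° → normalised to [0°, 360°): 284.326°.

284°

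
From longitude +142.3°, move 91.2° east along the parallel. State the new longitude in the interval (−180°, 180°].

Start at +142.3°; shift +91.2° → +233.5°.
+233.5° lies outside (−180°, 180°]; subtract 360° → -126.5°.

-126.5°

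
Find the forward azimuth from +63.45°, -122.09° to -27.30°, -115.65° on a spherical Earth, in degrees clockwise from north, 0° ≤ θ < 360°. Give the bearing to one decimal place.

174.3°

Δλ = -115.65 − -122.09 = 6.44°.
θ = atan2( sin Δλ · cos φ₂ , cos φ₁ · sin φ₂ − sin φ₁ · cos φ₂ · cos Δλ )
  = atan2(0.09967, -0.99490) = 174.279° → normalised to [0°, 360°): 174.279°.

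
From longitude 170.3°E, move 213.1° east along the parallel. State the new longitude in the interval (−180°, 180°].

Start at +170.3°; shift +213.1° → +383.4°.
+383.4° lies outside (−180°, 180°]; subtract 360° → +23.4°.

23.4°E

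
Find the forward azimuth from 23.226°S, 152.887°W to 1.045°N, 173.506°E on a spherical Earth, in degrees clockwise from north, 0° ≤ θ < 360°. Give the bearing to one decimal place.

302.0°

Δλ = 173.506 − -152.887 = 326.393°; wrapped into (−180°, 180°]: -33.607°.
θ = atan2( sin Δλ · cos φ₂ , cos φ₁ · sin φ₂ − sin φ₁ · cos φ₂ · cos Δλ )
  = atan2(-0.55340, 0.34515) = -58.049° → normalised to [0°, 360°): 301.951°.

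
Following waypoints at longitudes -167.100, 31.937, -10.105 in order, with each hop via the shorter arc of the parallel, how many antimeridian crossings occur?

1

Leg 1: -167.100° → +31.937°, shortest Δλ = -160.963° (west) — crosses 180°.
Leg 2: +31.937° → -10.105°, shortest Δλ = -42.042° (west) — does not cross 180°.
Total crossings: 1.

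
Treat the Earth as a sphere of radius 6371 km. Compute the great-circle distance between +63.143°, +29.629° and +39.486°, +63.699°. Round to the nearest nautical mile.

Δλ = 63.699 − 29.629 = 34.070°.
Δφ = 39.486 − 63.143 = -23.657°.
a = sin²(Δφ/2) + cos φ₁ · cos φ₂ · sin²(Δλ/2) = 0.071941.
c = 2·atan2(√a, √(1−a)) = 0.54309 rad → d = 6371·c ≈ 3460.01 km ≈ 1868.26 nmi.

1868 nmi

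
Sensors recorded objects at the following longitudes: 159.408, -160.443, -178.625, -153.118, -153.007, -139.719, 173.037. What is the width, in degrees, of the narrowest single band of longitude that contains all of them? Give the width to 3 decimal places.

Sort the longitudes: -178.625°, -160.443°, -153.118°, -153.007°, -139.719°, +159.408°, +173.037°.
Eastward gaps between consecutive values (wrapping around): 18.182°, 7.325°, 0.111°, 13.288°, 299.127°, 13.629°, 8.338°.
Largest gap = 299.127° ⇒ minimal covering band is its complement: 360° − 299.127° = 60.873°.
Band runs from +159.408° eastward to -139.719°, crossing the antimeridian.

60.873°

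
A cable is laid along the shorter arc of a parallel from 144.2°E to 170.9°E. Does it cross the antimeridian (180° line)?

No

Signed shortest Δλ = ((170.9 − 144.2 + 180) mod 360) − 180 = 26.7°.
Going east by 26.7° from +144.2° reaches +170.9° without touching 180°.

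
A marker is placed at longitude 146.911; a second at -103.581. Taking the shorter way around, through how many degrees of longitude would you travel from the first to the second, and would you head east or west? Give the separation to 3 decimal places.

Raw difference: -103.581 − 146.911 = -250.492°.
Normalise into (−180°, 180°]: -250.492° + 360° = 109.508°.
Positive ⇒ the second point lies to the east; separation 109.508°.

109.508° east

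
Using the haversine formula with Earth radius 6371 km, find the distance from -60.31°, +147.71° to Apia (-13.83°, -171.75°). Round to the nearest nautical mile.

3304 nmi

Δλ = -171.75 − 147.71 = -319.46°; wrapped into (−180°, 180°]: 40.54°.
Δφ = -13.83 − -60.31 = 46.48°.
a = sin²(Δφ/2) + cos φ₁ · cos φ₂ · sin²(Δλ/2) = 0.213421.
c = 2·atan2(√a, √(1−a)) = 0.96044 rad → d = 6371·c ≈ 6118.98 km ≈ 3303.98 nmi.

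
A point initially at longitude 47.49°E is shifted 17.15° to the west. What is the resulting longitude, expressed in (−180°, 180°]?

Start at +47.49°; shift −17.15° → +30.34°.
+30.34° already lies in (−180°, 180°].

30.34°E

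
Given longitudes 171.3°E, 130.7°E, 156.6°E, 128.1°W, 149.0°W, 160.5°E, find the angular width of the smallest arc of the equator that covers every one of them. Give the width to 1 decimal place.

101.2°

Sort the longitudes: -149.0°, -128.1°, +130.7°, +156.6°, +160.5°, +171.3°.
Eastward gaps between consecutive values (wrapping around): 20.9°, 258.8°, 25.9°, 3.9°, 10.8°, 39.7°.
Largest gap = 258.8° ⇒ minimal covering band is its complement: 360° − 258.8° = 101.2°.
Band runs from +130.7° eastward to -128.1°, crossing the antimeridian.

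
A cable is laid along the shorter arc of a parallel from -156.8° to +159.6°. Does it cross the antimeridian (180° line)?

Naïve |159.6 − -156.8| = 316.4° > 180°, so the shorter arc goes the other way round — across 180°.
Signed shortest Δλ = ((159.6 − -156.8 + 180) mod 360) − 180 = -43.6°.
Going west by 43.6° from -156.8° passes through 180° before reaching +159.6°.

Yes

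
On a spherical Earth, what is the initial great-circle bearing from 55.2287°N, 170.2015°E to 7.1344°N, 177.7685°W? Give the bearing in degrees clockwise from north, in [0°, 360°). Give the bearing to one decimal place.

164.1°

Δλ = -177.7685 − 170.2015 = -347.9700°; wrapped into (−180°, 180°]: 12.0300°.
θ = atan2( sin Δλ · cos φ₂ , cos φ₁ · sin φ₂ − sin φ₁ · cos φ₂ · cos Δλ )
  = atan2(0.20681, -0.72634) = 164.107° → normalised to [0°, 360°): 164.107°.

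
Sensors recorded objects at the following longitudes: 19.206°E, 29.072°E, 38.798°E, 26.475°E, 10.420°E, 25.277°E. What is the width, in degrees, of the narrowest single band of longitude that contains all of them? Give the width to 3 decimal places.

Sort the longitudes: +10.420°, +19.206°, +25.277°, +26.475°, +29.072°, +38.798°.
Eastward gaps between consecutive values (wrapping around): 8.786°, 6.071°, 1.198°, 2.597°, 9.726°, 331.622°.
Largest gap = 331.622° ⇒ minimal covering band is its complement: 360° − 331.622° = 28.378°.
Band runs from +10.420° eastward to +38.798°.

28.378°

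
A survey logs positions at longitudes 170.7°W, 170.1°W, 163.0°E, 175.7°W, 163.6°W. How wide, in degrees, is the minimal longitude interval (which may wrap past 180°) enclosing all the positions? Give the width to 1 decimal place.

Sort the longitudes: -175.7°, -170.7°, -170.1°, -163.6°, +163.0°.
Eastward gaps between consecutive values (wrapping around): 5.0°, 0.6°, 6.5°, 326.6°, 21.3°.
Largest gap = 326.6° ⇒ minimal covering band is its complement: 360° − 326.6° = 33.4°.
Band runs from +163.0° eastward to -163.6°, crossing the antimeridian.

33.4°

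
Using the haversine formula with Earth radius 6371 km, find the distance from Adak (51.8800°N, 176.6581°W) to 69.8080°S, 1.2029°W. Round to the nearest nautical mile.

9723 nmi

Δλ = -1.2029 − -176.6581 = 175.4552°.
Δφ = -69.8080 − 51.8800 = -121.6880°.
a = sin²(Δφ/2) + cos φ₁ · cos φ₂ · sin²(Δλ/2) = 0.975387.
c = 2·atan2(√a, √(1−a)) = 2.82652 rad → d = 6371·c ≈ 18007.76 km ≈ 9723.41 nmi.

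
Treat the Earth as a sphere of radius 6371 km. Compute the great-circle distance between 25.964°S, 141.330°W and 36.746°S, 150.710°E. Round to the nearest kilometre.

6432 km

Δλ = 150.710 − -141.330 = 292.040°; wrapped into (−180°, 180°]: -67.960°.
Δφ = -36.746 − -25.964 = -10.782°.
a = sin²(Δφ/2) + cos φ₁ · cos φ₂ · sin²(Δλ/2) = 0.233867.
c = 2·atan2(√a, √(1−a)) = 1.00952 rad → d = 6371·c ≈ 6431.66 km.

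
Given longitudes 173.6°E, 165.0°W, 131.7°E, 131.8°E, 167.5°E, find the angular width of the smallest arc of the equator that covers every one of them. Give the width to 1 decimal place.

Sort the longitudes: -165.0°, +131.7°, +131.8°, +167.5°, +173.6°.
Eastward gaps between consecutive values (wrapping around): 296.7°, 0.1°, 35.7°, 6.1°, 21.4°.
Largest gap = 296.7° ⇒ minimal covering band is its complement: 360° − 296.7° = 63.3°.
Band runs from +131.7° eastward to -165.0°, crossing the antimeridian.

63.3°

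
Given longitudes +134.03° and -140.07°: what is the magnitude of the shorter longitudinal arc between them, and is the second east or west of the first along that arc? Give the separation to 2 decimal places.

Raw difference: -140.07 − 134.03 = -274.1°.
Normalise into (−180°, 180°]: -274.1° + 360° = 85.9°.
Positive ⇒ the second point lies to the east; separation 85.90°.

85.90° east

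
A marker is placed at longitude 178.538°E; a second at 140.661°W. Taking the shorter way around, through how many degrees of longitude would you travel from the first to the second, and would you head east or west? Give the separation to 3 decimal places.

40.801° east

Raw difference: -140.661 − 178.538 = -319.199°.
Normalise into (−180°, 180°]: -319.199° + 360° = 40.801°.
Positive ⇒ the second point lies to the east; separation 40.801°.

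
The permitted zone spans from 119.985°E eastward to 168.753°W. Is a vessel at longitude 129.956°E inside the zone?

Band width going east from +119.985° to -168.753°: ((-168.753 − 119.985) mod 360) = 71.262°.
Offset of +129.956° east of the west edge: ((129.956 − 119.985) mod 360) = 9.971°.
9.971° ≤ 71.262° ⇒ inside.

Yes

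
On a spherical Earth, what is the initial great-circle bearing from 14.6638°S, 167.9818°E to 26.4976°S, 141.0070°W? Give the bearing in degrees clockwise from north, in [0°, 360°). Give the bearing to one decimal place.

Δλ = -141.0070 − 167.9818 = -308.9888°; wrapped into (−180°, 180°]: 51.0112°.
θ = atan2( sin Δλ · cos φ₂ , cos φ₁ · sin φ₂ − sin φ₁ · cos φ₂ · cos Δλ )
  = atan2(0.69562, -0.28909) = 112.567° → normalised to [0°, 360°): 112.567°.

112.6°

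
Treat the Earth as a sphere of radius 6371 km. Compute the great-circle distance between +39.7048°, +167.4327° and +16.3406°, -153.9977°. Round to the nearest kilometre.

Δλ = -153.9977 − 167.4327 = -321.4304°; wrapped into (−180°, 180°]: 38.5696°.
Δφ = 16.3406 − 39.7048 = -23.3642°.
a = sin²(Δφ/2) + cos φ₁ · cos φ₂ · sin²(Δλ/2) = 0.121525.
c = 2·atan2(√a, √(1−a)) = 0.71216 rad → d = 6371·c ≈ 4537.19 km.

4537 km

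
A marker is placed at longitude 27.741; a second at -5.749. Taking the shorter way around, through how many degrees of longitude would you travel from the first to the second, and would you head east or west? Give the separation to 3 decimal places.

33.490° west

Raw difference: -5.749 − 27.741 = -33.49°.
Normalise into (−180°, 180°]: -33.49° stays -33.49°.
Negative ⇒ the second point lies to the west; separation 33.490°.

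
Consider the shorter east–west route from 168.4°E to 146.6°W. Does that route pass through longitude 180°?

Naïve |-146.6 − 168.4| = 315.0° > 180°, so the shorter arc goes the other way round — across 180°.
Signed shortest Δλ = ((-146.6 − 168.4 + 180) mod 360) − 180 = 45.0°.
Going east by 45.0° from +168.4° passes through 180° before reaching -146.6°.

Yes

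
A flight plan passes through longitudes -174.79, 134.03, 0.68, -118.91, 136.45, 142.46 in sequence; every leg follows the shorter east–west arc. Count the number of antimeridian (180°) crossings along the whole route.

Leg 1: -174.79° → +134.03°, shortest Δλ = -51.18° (west) — crosses 180°.
Leg 2: +134.03° → +0.68°, shortest Δλ = -133.35° (west) — does not cross 180°.
Leg 3: +0.68° → -118.91°, shortest Δλ = -119.59° (west) — does not cross 180°.
Leg 4: -118.91° → +136.45°, shortest Δλ = -104.64° (west) — crosses 180°.
Leg 5: +136.45° → +142.46°, shortest Δλ = 6.01° (east) — does not cross 180°.
Total crossings: 2.

2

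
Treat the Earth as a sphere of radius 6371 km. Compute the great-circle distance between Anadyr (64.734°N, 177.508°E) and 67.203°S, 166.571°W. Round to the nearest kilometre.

Δλ = -166.571 − 177.508 = -344.079°; wrapped into (−180°, 180°]: 15.921°.
Δφ = -67.203 − 64.734 = -131.937°.
a = sin²(Δφ/2) + cos φ₁ · cos φ₂ · sin²(Δλ/2) = 0.837328.
c = 2·atan2(√a, √(1−a)) = 2.31130 rad → d = 6371·c ≈ 14725.27 km.

14725 km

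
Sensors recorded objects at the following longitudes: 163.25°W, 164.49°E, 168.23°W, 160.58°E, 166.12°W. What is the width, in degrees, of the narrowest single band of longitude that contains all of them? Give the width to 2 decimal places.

Sort the longitudes: -168.23°, -166.12°, -163.25°, +160.58°, +164.49°.
Eastward gaps between consecutive values (wrapping around): 2.11°, 2.87°, 323.83°, 3.91°, 27.28°.
Largest gap = 323.83° ⇒ minimal covering band is its complement: 360° − 323.83° = 36.17°.
Band runs from +160.58° eastward to -163.25°, crossing the antimeridian.

36.17°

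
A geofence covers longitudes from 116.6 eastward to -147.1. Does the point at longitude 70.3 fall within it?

Band width going east from +116.6° to -147.1°: ((-147.1 − 116.6) mod 360) = 96.3°.
Offset of +70.3° east of the west edge: ((70.3 − 116.6) mod 360) = 313.7°.
313.7° > 96.3° ⇒ outside.

No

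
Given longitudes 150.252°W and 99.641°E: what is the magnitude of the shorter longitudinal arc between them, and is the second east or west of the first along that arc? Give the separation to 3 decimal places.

110.107° west

Raw difference: 99.641 − -150.252 = 249.893°.
Normalise into (−180°, 180°]: 249.893° − 360° = -110.107°.
Negative ⇒ the second point lies to the west; separation 110.107°.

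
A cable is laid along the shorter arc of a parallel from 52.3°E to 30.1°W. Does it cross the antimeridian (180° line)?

Signed shortest Δλ = ((-30.1 − 52.3 + 180) mod 360) − 180 = -82.4°.
Going west by 82.4° from +52.3° reaches -30.1° without touching 180°.

No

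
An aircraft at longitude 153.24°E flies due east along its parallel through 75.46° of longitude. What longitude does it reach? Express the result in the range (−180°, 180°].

131.30°W

Start at +153.24°; shift +75.46° → +228.70°.
+228.70° lies outside (−180°, 180°]; subtract 360° → -131.30°.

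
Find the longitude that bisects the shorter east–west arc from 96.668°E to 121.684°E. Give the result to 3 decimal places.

Signed shortest Δλ from +96.668° to +121.684° is +25.016°.
Midpoint longitude = +96.668° + (+25.016°)/2 = +96.668° + 12.508° = +109.176°.

109.176°E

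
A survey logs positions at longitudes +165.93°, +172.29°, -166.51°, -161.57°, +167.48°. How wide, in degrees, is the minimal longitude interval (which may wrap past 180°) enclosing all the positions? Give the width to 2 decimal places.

32.50°

Sort the longitudes: -166.51°, -161.57°, +165.93°, +167.48°, +172.29°.
Eastward gaps between consecutive values (wrapping around): 4.94°, 327.50°, 1.55°, 4.81°, 21.20°.
Largest gap = 327.50° ⇒ minimal covering band is its complement: 360° − 327.50° = 32.50°.
Band runs from +165.93° eastward to -161.57°, crossing the antimeridian.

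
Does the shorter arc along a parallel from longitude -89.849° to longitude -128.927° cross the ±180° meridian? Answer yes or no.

Signed shortest Δλ = ((-128.927 − -89.849 + 180) mod 360) − 180 = -39.078°.
Going west by 39.078° from -89.849° reaches -128.927° without touching 180°.

No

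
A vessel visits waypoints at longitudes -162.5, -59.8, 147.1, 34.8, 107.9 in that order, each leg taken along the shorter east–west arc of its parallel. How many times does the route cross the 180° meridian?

1

Leg 1: -162.5° → -59.8°, shortest Δλ = 102.7° (east) — does not cross 180°.
Leg 2: -59.8° → +147.1°, shortest Δλ = -153.1° (west) — crosses 180°.
Leg 3: +147.1° → +34.8°, shortest Δλ = -112.3° (west) — does not cross 180°.
Leg 4: +34.8° → +107.9°, shortest Δλ = 73.1° (east) — does not cross 180°.
Total crossings: 1.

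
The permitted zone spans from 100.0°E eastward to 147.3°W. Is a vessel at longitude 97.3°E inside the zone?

No

Band width going east from +100.0° to -147.3°: ((-147.3 − 100.0) mod 360) = 112.7°.
Offset of +97.3° east of the west edge: ((97.3 − 100.0) mod 360) = 357.3°.
357.3° > 112.7° ⇒ outside.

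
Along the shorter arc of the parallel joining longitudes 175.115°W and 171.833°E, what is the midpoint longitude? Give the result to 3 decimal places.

178.359°E

Signed shortest Δλ from -175.115° to +171.833° is -13.052°.
Midpoint longitude = -175.115° + (-13.052°)/2 = -175.115° − 6.526° = -181.641°.
Normalise into (−180°, 180°]: +178.359°.
(The naïve average (-175.115 + +171.833)/2 = -1.641° is on the wrong side of the globe.)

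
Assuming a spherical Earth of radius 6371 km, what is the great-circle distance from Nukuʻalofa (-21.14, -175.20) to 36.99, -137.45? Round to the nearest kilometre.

7579 km

Δλ = -137.45 − -175.20 = 37.75°.
Δφ = 36.99 − -21.14 = 58.13°.
a = sin²(Δφ/2) + cos φ₁ · cos φ₂ · sin²(Δλ/2) = 0.313970.
c = 2·atan2(√a, √(1−a)) = 1.18957 rad → d = 6371·c ≈ 7578.74 km.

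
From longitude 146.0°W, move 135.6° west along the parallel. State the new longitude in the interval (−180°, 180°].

Start at -146.0°; shift −135.6° → -281.6°.
-281.6° lies outside (−180°, 180°]; add 360° → +78.4°.

78.4°E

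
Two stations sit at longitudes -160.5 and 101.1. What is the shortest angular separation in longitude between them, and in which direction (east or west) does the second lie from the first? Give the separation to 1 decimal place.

98.4° west

Raw difference: 101.1 − -160.5 = 261.6°.
Normalise into (−180°, 180°]: 261.6° − 360° = -98.4°.
Negative ⇒ the second point lies to the west; separation 98.4°.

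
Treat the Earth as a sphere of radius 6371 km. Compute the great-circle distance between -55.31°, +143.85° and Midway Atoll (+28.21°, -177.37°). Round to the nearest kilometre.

9993 km

Δλ = -177.37 − 143.85 = -321.22°; wrapped into (−180°, 180°]: 38.78°.
Δφ = 28.21 − -55.31 = 83.52°.
a = sin²(Δφ/2) + cos φ₁ · cos φ₂ · sin²(Δλ/2) = 0.498852.
c = 2·atan2(√a, √(1−a)) = 1.56850 rad → d = 6371·c ≈ 9992.91 km.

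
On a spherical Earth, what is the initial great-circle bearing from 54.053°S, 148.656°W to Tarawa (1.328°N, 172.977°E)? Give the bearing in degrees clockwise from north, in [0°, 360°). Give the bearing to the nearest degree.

Δλ = 172.977 − -148.656 = 321.633°; wrapped into (−180°, 180°]: -38.367°.
θ = atan2( sin Δλ · cos φ₂ , cos φ₁ · sin φ₂ − sin φ₁ · cos φ₂ · cos Δλ )
  = atan2(-0.62053, 0.64817) = -43.752° → normalised to [0°, 360°): 316.248°.

316°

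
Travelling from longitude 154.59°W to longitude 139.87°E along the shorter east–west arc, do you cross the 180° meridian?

Naïve |139.87 − -154.59| = 294.46° > 180°, so the shorter arc goes the other way round — across 180°.
Signed shortest Δλ = ((139.87 − -154.59 + 180) mod 360) − 180 = -65.54°.
Going west by 65.54° from -154.59° passes through 180° before reaching +139.87°.

Yes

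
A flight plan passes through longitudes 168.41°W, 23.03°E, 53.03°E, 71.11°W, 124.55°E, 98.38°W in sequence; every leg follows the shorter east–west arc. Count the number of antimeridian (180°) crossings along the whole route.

Leg 1: -168.41° → +23.03°, shortest Δλ = -168.56° (west) — crosses 180°.
Leg 2: +23.03° → +53.03°, shortest Δλ = 30.0° (east) — does not cross 180°.
Leg 3: +53.03° → -71.11°, shortest Δλ = -124.14° (west) — does not cross 180°.
Leg 4: -71.11° → +124.55°, shortest Δλ = -164.34° (west) — crosses 180°.
Leg 5: +124.55° → -98.38°, shortest Δλ = 137.07° (east) — crosses 180°.
Total crossings: 3.

3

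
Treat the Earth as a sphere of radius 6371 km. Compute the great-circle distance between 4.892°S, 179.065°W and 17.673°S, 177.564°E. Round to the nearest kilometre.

1468 km

Δλ = 177.564 − -179.065 = 356.629°; wrapped into (−180°, 180°]: -3.371°.
Δφ = -17.673 − -4.892 = -12.781°.
a = sin²(Δφ/2) + cos φ₁ · cos φ₂ · sin²(Δλ/2) = 0.013210.
c = 2·atan2(√a, √(1−a)) = 0.23038 rad → d = 6371·c ≈ 1467.74 km.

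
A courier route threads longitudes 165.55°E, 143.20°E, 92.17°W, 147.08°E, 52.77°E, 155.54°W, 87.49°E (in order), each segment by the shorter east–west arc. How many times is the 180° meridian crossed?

4

Leg 1: +165.55° → +143.20°, shortest Δλ = -22.35° (west) — does not cross 180°.
Leg 2: +143.20° → -92.17°, shortest Δλ = 124.63° (east) — crosses 180°.
Leg 3: -92.17° → +147.08°, shortest Δλ = -120.75° (west) — crosses 180°.
Leg 4: +147.08° → +52.77°, shortest Δλ = -94.31° (west) — does not cross 180°.
Leg 5: +52.77° → -155.54°, shortest Δλ = 151.69° (east) — crosses 180°.
Leg 6: -155.54° → +87.49°, shortest Δλ = -116.97° (west) — crosses 180°.
Total crossings: 4.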